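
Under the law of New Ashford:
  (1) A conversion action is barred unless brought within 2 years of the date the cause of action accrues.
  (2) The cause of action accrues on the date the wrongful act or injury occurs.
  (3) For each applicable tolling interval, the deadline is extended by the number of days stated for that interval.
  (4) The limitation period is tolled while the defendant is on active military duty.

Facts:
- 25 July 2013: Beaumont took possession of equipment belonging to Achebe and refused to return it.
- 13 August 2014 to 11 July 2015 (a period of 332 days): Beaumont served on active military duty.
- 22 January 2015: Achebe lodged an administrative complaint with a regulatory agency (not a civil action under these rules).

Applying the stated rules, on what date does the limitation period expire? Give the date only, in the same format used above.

21 June 2016

The cause of action accrued on 25 July 2013, the date of the act.
Adding the 2 years base period to 25 July 2013 gives a deadline of 25 July 2015, before any tolling.
The period was tolled for 332 days by the defendant's active military service (13 August 2014 to 11 July 2015), pushing the deadline to 21 June 2016.
Nothing else in the chronology tolls or restarts the period.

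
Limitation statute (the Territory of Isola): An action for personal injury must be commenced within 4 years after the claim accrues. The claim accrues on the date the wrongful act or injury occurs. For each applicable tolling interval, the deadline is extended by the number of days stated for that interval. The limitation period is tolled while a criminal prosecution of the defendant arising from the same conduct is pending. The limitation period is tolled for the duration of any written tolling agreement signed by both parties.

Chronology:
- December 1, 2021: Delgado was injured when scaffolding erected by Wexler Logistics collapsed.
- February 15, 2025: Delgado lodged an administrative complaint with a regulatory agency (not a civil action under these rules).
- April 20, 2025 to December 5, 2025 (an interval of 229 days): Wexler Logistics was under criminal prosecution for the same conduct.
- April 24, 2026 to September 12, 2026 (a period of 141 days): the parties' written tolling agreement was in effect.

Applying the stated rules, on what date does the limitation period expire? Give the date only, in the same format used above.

December 6, 2026

The limitation period began to run on December 1, 2021.
Adding the 4 years base period to December 1, 2021 gives a deadline of December 1, 2025, before any tolling.
Because the pending criminal prosecution ran from April 20, 2025 to December 5, 2025, the deadline is extended by 229 days to July 18, 2026.
Because the written tolling agreement ran from April 24, 2026 to September 12, 2026, the deadline is extended by 141 days to December 6, 2026.
Nothing else in the chronology tolls or restarts the period.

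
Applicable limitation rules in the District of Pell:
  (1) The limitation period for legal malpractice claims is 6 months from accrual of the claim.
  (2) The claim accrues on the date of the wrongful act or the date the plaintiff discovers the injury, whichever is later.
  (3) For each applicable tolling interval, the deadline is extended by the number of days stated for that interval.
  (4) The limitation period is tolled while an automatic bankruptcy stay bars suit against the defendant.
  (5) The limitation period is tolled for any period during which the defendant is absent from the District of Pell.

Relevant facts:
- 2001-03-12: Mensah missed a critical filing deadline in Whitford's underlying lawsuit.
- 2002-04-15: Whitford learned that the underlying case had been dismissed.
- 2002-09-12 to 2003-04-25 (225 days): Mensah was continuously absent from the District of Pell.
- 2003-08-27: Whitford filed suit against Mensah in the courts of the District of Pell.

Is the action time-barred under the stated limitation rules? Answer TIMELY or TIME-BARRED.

The claim accrued on 2002-04-15 — the later of the 2001-03-12 act and the 2002-04-15 discovery.
6 months from 2002-04-15 is 2002-10-15.
The period was tolled for 225 days by the defendant's absence from the jurisdiction (2002-09-12 to 2003-04-25), pushing the deadline to 2003-05-28.
The 2003-08-27 filing falls after the 2003-05-28 deadline; the claim is time-barred.

TIME-BARRED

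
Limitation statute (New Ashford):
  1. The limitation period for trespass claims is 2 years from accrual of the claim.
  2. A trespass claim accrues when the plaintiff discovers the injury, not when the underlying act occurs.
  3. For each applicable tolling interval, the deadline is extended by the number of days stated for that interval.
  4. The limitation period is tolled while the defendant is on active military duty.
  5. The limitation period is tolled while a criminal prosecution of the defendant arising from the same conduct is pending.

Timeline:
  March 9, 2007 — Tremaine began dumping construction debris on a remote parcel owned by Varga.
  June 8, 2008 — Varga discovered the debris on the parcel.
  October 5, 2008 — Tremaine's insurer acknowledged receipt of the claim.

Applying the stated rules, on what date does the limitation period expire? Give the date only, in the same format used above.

The claim did not accrue until Varga discovered the injury on June 8, 2008; the March 9, 2007 act date does not start the clock under the stated rule.
Adding the 2 years base period to June 8, 2008 gives a deadline of June 8, 2010, before any tolling.
The other events in the timeline have no effect on the limitation period under the stated rules.

June 8, 2010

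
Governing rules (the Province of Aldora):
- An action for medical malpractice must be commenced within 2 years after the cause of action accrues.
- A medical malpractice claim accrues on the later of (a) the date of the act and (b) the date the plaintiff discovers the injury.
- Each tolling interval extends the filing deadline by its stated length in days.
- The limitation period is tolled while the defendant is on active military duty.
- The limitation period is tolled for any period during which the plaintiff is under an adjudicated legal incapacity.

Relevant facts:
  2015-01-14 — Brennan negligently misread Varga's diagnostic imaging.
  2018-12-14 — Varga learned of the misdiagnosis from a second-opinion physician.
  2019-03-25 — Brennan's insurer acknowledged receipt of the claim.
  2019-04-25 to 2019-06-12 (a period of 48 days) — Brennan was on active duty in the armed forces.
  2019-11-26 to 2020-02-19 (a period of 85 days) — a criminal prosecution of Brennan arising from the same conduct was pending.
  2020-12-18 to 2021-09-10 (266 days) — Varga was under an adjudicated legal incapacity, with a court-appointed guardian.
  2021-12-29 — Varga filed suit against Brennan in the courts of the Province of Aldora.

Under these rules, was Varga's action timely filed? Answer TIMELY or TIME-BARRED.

Taking the later of the act (2015-01-14) and discovery (2018-12-14), the claim accrued on 2018-12-14.
Adding the 2 years base period to 2018-12-14 gives a deadline of 2020-12-14, before any tolling.
Because the defendant's active military service ran from 2019-04-25 to 2019-06-12, the deadline is extended by 48 days to 2021-01-31.
The plaintiff's legal incapacity from 2020-12-18 to 2021-09-10 tolled the period for 266 days, extending the deadline to 2021-10-24.
Although a criminal prosecution ran from 2019-11-26 to 2020-02-19, the stated rules do not make that a tolling event, so it is disregarded.
Nothing else in the chronology tolls or restarts the period.
Varga filed on 2021-12-29, after the 2021-10-24 deadline, so the action is time-barred.

TIME-BARRED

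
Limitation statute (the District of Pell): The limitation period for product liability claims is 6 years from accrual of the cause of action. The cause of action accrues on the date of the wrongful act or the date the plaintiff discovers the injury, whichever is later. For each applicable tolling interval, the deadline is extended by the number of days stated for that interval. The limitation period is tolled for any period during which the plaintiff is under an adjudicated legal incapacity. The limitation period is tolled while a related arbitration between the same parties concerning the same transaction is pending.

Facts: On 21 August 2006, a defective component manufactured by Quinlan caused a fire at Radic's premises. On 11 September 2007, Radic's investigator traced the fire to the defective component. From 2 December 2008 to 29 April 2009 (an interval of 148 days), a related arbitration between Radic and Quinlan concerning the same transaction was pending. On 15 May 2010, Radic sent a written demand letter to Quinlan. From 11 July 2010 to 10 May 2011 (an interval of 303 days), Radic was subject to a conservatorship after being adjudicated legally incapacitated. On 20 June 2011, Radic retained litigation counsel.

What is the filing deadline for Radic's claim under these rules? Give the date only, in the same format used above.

Because discovery on 11 September 2007 post-dates the 21 August 2006 act, accrual under the later-of rule falls on 11 September 2007.
Adding the 6 years base period to 11 September 2007 gives a deadline of 11 September 2013, before any tolling.
Because the pending related arbitration ran from 2 December 2008 to 29 April 2009, the deadline is extended by 148 days to 6 February 2014.
The plaintiff's legal incapacity from 11 July 2010 to 10 May 2011 tolled the period for 303 days, extending the deadline to 6 December 2014.
Nothing else in the chronology tolls or restarts the period.

6 December 2014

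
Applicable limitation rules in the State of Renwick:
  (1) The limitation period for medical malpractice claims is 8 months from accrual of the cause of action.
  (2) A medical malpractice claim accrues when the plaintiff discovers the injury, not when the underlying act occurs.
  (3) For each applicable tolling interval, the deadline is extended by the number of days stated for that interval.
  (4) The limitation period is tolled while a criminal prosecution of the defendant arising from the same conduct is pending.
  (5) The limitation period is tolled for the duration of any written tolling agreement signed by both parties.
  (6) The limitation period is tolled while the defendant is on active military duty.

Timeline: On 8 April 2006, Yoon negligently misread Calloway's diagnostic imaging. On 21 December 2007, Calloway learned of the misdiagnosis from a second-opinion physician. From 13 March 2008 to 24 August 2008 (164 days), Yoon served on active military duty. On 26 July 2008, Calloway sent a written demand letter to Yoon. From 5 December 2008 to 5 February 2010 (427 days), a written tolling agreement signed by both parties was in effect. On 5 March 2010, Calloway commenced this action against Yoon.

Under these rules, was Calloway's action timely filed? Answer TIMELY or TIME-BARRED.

Accrual is tied to discovery, so the period began on 21 December 2007 rather than on 8 April 2006 when the act occurred.
8 months from 21 December 2007 is 21 August 2008.
Because the defendant's active military service ran from 13 March 2008 to 24 August 2008, the deadline is extended by 164 days to 1 February 2009.
Because the written tolling agreement ran from 5 December 2008 to 5 February 2010, the deadline is extended by 427 days to 4 April 2010.
The other events in the timeline have no effect on the limitation period under the stated rules.
Calloway filed on 5 March 2010, before the 4 April 2010 deadline, so the action is timely.

TIMELY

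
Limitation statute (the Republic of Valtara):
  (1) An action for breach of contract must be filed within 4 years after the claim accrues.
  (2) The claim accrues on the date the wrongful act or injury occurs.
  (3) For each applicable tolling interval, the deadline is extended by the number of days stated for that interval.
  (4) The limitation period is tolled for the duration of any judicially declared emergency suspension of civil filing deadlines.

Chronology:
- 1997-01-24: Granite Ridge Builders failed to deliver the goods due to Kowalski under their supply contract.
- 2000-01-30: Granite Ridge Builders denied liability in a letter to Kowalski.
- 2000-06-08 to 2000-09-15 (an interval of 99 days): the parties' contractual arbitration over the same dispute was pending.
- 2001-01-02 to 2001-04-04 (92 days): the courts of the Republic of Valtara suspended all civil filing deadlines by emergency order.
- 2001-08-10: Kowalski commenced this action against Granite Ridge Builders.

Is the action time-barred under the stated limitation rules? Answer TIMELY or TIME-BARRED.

TIME-BARRED

The limitation period began to run on 1997-01-24.
4 years from 1997-01-24 is 2001-01-24.
The emergency suspension of filing deadlines from 2001-01-02 to 2001-04-04 tolled the period for 92 days, extending the deadline to 2001-04-26.
Although a pending arbitration ran from 2000-06-08 to 2000-09-15, the stated rules do not make that a tolling event, so it is disregarded.
Nothing else in the chronology tolls or restarts the period.
Filing on 2001-08-10 missed the 2001-04-26 deadline — the action is time-barred.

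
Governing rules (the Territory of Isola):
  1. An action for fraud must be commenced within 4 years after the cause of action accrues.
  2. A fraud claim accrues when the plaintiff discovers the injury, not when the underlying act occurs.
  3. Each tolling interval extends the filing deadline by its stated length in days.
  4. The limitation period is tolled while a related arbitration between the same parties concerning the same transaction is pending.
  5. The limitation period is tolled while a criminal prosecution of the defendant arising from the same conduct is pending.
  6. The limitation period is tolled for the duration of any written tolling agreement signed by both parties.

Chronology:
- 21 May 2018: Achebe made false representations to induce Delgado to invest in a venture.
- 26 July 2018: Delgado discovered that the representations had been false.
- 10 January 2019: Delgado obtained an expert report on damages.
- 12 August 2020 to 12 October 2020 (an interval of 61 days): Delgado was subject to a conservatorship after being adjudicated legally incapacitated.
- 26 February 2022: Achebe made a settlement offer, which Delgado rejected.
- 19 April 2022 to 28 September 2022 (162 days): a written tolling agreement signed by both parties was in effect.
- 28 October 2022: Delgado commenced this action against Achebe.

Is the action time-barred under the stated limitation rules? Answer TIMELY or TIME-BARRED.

Accrual is tied to discovery, so the period began on 26 July 2018 rather than on 21 May 2018 when the act occurred.
4 years from 26 July 2018 is 26 July 2022.
The period was tolled for 162 days by the written tolling agreement (19 April 2022 to 28 September 2022), pushing the deadline to 4 January 2023.
The plaintiff's legal incapacity from 12 August 2020 to 12 October 2020 does not toll the period, because no stated rule makes the plaintiff's incapacity a tolling event.
Nothing else in the chronology tolls or restarts the period.
Filing on 28 October 2022 beat the 4 January 2023 deadline — the action is timely.

TIMELY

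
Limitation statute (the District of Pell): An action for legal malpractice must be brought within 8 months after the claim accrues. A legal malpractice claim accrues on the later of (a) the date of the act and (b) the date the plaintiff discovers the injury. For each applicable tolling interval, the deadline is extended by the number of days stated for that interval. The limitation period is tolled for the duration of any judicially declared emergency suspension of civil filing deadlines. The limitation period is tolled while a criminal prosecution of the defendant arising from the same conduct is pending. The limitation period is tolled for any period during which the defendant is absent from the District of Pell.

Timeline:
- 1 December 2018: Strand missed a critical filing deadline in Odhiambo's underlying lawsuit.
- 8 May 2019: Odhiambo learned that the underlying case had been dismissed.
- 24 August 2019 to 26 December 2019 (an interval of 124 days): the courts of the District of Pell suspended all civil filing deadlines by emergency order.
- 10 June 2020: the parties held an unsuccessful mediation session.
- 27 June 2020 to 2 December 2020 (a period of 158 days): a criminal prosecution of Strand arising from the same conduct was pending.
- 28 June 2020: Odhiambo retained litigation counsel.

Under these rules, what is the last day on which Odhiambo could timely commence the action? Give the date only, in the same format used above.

11 May 2020

Because discovery on 8 May 2019 post-dates the 1 December 2018 act, accrual under the later-of rule falls on 8 May 2019.
8 months from 8 May 2019 is 8 January 2020.
Because the emergency suspension of filing deadlines ran from 24 August 2019 to 26 December 2019, the deadline is extended by 124 days to 11 May 2020.
The pending criminal prosecution starting 27 June 2020 came too late — the period had run on 11 May 2020 — and so does not extend the deadline.
The other events in the timeline have no effect on the limitation period under the stated rules.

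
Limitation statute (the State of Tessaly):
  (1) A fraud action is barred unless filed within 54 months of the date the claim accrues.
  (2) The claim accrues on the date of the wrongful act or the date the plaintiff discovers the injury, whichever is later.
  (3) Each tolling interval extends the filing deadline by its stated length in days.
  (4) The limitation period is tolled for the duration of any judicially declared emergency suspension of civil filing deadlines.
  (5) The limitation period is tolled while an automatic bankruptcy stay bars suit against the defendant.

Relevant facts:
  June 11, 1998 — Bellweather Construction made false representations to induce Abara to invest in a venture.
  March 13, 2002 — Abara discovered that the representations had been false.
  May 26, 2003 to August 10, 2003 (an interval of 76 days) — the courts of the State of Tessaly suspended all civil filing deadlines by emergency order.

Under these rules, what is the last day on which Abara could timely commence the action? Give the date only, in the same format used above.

November 28, 2006

Taking the later of the act (June 11, 1998) and discovery (March 13, 2002), the claim accrued on March 13, 2002.
54 months from March 13, 2002 is September 13, 2006.
The period was tolled for 76 days by the emergency suspension of filing deadlines (May 26, 2003 to August 10, 2003), pushing the deadline to November 28, 2006.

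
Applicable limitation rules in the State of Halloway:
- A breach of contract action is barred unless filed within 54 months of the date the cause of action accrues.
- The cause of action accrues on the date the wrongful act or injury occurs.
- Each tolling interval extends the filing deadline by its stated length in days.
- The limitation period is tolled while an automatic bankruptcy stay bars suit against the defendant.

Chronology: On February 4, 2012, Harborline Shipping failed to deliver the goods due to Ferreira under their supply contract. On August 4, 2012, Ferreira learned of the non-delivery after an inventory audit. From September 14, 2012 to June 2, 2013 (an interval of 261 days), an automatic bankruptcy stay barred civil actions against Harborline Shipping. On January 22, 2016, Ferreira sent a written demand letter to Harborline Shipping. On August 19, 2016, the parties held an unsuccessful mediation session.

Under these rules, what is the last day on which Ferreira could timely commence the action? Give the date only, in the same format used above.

Because the rule ties accrual to occurrence, the claim accrued on February 4, 2012, not on the August 4, 2012 discovery date.
54 months from February 4, 2012 is August 4, 2016.
Because the automatic bankruptcy stay ran from September 14, 2012 to June 2, 2013, the deadline is extended by 261 days to April 22, 2017.
The other events in the timeline have no effect on the limitation period under the stated rules.

April 22, 2017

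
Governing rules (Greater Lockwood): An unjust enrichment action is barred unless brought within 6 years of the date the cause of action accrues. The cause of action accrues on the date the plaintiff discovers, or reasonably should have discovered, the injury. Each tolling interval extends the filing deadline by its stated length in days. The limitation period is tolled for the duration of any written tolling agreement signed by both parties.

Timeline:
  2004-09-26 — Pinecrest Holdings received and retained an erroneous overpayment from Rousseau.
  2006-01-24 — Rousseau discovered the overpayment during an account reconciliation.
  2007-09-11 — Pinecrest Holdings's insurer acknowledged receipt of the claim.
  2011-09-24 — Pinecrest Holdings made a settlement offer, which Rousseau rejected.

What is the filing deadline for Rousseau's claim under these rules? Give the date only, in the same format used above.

2012-01-24

Under the discovery rule, the claim accrued on 2006-01-24, when Rousseau discovered the injury — not on the 2004-09-26 date of the underlying act.
6 years from 2006-01-24 is 2012-01-24.
None of the other events listed affects the running of the period under the stated rules.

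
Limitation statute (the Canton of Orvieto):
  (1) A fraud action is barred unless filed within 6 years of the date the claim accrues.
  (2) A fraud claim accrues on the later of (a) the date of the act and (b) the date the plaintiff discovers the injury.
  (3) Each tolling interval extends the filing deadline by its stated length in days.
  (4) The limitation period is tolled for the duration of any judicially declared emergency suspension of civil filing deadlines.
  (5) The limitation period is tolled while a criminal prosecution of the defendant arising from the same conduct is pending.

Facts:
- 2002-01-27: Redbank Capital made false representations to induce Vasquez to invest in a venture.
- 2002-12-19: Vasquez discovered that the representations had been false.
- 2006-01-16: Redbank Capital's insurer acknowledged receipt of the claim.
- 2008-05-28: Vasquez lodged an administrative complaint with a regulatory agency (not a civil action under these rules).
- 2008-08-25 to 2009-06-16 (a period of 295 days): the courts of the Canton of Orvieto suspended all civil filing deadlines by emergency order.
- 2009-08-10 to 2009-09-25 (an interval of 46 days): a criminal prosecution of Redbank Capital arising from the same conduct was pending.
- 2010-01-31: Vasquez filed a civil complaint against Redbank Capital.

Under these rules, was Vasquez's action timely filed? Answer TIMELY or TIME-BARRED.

The claim accrued on 2002-12-19 — the later of the 2002-01-27 act and the 2002-12-19 discovery.
The untolled deadline — 6 years after 2002-12-19 — is 2008-12-19.
The period was tolled for 295 days by the emergency suspension of filing deadlines (2008-08-25 to 2009-06-16), pushing the deadline to 2009-10-10.
The period was tolled for 46 days by the pending criminal prosecution (2009-08-10 to 2009-09-25), pushing the deadline to 2009-11-25.
None of the other events listed affects the running of the period under the stated rules.
The 2010-01-31 filing falls after the 2009-11-25 deadline; the claim is time-barred.

TIME-BARRED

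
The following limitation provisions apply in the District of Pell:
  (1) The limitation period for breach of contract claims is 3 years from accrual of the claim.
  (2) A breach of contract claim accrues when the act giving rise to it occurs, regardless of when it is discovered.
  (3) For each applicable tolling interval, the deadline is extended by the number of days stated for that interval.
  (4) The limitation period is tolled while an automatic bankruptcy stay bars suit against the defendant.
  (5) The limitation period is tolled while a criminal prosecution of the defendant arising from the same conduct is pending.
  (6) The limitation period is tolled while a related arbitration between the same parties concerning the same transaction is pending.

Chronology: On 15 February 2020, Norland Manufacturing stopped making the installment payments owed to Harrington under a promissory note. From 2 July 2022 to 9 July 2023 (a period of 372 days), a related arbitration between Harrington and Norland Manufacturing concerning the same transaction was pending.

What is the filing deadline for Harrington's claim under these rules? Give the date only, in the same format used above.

The limitation period began to run on 15 February 2020.
The untolled deadline — 3 years after 15 February 2020 — is 15 February 2023.
The pending related arbitration from 2 July 2022 to 9 July 2023 tolled the period for 372 days, extending the deadline to 22 February 2024.

22 February 2024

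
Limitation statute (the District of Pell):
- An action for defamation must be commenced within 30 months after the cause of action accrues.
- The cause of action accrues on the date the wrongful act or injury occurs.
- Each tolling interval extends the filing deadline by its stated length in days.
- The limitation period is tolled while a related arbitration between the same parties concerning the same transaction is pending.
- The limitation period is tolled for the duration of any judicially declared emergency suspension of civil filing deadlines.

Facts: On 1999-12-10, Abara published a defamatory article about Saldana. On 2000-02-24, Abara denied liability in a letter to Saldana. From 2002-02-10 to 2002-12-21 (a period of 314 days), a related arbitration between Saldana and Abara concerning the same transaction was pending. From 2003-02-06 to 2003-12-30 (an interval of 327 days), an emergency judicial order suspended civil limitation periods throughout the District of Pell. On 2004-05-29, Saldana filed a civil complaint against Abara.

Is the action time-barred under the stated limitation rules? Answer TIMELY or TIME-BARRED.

TIME-BARRED

The cause of action accrued on 1999-12-10, the date of the act.
The untolled deadline — 30 months after 1999-12-10 — is 2002-06-10.
The pending related arbitration from 2002-02-10 to 2002-12-21 tolled the period for 314 days, extending the deadline to 2003-04-20.
The period was tolled for 327 days by the emergency suspension of filing deadlines (2003-02-06 to 2003-12-30), pushing the deadline to 2004-03-12.
Nothing else in the chronology tolls or restarts the period.
The 2004-05-29 filing falls after the 2004-03-12 deadline; the claim is time-barred.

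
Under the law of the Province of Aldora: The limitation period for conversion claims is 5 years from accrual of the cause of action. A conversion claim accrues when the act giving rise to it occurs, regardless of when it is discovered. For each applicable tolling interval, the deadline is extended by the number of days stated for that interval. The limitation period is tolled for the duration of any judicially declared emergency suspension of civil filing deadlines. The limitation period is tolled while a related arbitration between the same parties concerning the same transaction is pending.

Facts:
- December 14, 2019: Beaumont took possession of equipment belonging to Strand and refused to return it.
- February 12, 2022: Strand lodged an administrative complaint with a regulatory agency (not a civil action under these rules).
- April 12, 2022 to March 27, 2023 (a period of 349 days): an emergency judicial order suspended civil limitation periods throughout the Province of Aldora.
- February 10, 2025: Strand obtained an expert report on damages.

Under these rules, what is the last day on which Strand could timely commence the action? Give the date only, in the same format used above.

The claim accrued on December 14, 2019, when the wrongful act occurred.
5 years from December 14, 2019 is December 14, 2024.
Because the emergency suspension of filing deadlines ran from April 12, 2022 to March 27, 2023, the deadline is extended by 349 days to November 28, 2025.
None of the other events listed affects the running of the period under the stated rules.

November 28, 2025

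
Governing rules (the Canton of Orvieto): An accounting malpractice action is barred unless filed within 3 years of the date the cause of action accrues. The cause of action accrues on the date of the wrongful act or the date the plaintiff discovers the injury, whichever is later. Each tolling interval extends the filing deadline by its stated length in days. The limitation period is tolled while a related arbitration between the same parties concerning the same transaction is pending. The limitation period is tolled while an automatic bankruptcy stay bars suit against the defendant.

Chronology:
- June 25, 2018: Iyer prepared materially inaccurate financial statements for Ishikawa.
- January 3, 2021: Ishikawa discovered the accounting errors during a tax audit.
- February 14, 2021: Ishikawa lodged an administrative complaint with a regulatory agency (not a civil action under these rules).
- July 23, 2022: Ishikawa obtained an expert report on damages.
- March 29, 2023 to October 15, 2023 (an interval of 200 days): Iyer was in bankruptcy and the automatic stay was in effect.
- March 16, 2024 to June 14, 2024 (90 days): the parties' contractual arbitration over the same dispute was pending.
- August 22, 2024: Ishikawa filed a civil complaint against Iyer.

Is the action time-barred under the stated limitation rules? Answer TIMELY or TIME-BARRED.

Taking the later of the act (June 25, 2018) and discovery (January 3, 2021), the claim accrued on January 3, 2021.
The untolled deadline — 3 years after January 3, 2021 — is January 3, 2024.
The period was tolled for 200 days by the automatic bankruptcy stay (March 29, 2023 to October 15, 2023), pushing the deadline to July 21, 2024.
The period was tolled for 90 days by the pending related arbitration (March 16, 2024 to June 14, 2024), pushing the deadline to October 19, 2024.
The other events in the timeline have no effect on the limitation period under the stated rules.
Filing on August 22, 2024 beat the October 19, 2024 deadline — the action is timely.

TIMELY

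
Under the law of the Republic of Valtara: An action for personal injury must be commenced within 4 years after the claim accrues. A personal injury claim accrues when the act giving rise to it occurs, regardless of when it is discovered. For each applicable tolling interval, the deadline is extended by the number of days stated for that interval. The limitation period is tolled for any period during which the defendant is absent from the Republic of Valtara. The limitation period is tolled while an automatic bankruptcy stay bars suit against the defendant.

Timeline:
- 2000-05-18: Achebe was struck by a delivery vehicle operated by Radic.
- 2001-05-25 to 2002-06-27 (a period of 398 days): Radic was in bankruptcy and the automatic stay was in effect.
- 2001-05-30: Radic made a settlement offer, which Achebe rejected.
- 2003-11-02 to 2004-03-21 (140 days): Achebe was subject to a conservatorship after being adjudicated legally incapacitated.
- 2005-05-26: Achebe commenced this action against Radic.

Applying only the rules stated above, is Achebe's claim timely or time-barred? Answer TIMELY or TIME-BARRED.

TIMELY

The claim accrued on 2000-05-18, the date of the act.
Adding the 4 years base period to 2000-05-18 gives a deadline of 2004-05-18, before any tolling.
The automatic bankruptcy stay from 2001-05-25 to 2002-06-27 tolled the period for 398 days, extending the deadline to 2005-06-20.
Although the plaintiff's incapacity ran from 2003-11-02 to 2004-03-21, the stated rules do not make that a tolling event, so it is disregarded.
The other events in the timeline have no effect on the limitation period under the stated rules.
The 2005-05-26 filing precedes the 2005-06-20 deadline; the claim is timely.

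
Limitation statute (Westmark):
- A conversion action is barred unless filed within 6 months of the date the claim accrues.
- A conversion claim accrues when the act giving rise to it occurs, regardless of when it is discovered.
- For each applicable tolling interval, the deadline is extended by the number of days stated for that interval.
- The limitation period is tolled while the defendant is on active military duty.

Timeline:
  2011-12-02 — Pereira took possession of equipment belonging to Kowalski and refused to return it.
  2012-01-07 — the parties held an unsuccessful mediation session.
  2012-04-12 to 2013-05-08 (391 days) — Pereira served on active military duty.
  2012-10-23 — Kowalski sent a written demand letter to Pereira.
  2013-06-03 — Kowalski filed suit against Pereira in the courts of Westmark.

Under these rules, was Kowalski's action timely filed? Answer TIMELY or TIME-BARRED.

The claim accrued on 2011-12-02, the date of the act.
Adding the 6 months base period to 2011-12-02 gives a deadline of 2012-06-02, before any tolling.
The defendant's active military service from 2012-04-12 to 2013-05-08 tolled the period for 391 days, extending the deadline to 2013-06-28.
Nothing else in the chronology tolls or restarts the period.
The 2013-06-03 filing precedes the 2013-06-28 deadline; the claim is timely.

TIMELY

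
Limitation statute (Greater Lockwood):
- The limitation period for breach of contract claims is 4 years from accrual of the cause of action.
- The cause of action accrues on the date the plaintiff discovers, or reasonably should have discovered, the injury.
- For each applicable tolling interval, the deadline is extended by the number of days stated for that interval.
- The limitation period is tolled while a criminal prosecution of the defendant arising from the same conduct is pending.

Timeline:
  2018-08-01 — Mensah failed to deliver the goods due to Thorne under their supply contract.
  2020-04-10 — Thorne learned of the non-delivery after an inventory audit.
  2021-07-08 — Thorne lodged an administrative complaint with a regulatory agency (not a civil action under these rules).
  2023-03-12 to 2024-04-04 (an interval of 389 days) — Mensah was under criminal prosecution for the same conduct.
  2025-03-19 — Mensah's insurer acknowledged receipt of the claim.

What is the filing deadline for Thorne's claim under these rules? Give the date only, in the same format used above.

2025-05-04

Under the discovery rule, the claim accrued on 2020-04-10, when Thorne discovered the injury — not on the 2018-08-01 date of the underlying act.
The untolled deadline — 4 years after 2020-04-10 — is 2024-04-10.
The period was tolled for 389 days by the pending criminal prosecution (2023-03-12 to 2024-04-04), pushing the deadline to 2025-05-04.
Nothing else in the chronology tolls or restarts the period.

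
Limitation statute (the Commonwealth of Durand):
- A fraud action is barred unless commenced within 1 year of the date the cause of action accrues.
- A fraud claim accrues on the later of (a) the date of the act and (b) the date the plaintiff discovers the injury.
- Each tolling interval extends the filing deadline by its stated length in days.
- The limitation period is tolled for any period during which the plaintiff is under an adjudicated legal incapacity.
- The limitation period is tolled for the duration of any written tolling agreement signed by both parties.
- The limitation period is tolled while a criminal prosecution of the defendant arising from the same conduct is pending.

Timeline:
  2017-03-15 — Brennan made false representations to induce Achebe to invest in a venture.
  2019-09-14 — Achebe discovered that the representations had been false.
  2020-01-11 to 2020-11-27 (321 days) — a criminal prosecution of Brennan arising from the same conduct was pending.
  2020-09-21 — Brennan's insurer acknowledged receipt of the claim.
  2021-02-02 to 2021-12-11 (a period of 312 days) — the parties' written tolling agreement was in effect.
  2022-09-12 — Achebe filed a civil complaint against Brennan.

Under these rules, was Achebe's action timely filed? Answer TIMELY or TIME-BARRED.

Taking the later of the act (2017-03-15) and discovery (2019-09-14), the claim accrued on 2019-09-14.
Adding the 1 year base period to 2019-09-14 gives a deadline of 2020-09-14, before any tolling.
Because the pending criminal prosecution ran from 2020-01-11 to 2020-11-27, the deadline is extended by 321 days to 2021-08-01.
Because the written tolling agreement ran from 2021-02-02 to 2021-12-11, the deadline is extended by 312 days to 2022-06-09.
None of the other events listed affects the running of the period under the stated rules.
The 2022-09-12 filing falls after the 2022-06-09 deadline; the claim is time-barred.

TIME-BARRED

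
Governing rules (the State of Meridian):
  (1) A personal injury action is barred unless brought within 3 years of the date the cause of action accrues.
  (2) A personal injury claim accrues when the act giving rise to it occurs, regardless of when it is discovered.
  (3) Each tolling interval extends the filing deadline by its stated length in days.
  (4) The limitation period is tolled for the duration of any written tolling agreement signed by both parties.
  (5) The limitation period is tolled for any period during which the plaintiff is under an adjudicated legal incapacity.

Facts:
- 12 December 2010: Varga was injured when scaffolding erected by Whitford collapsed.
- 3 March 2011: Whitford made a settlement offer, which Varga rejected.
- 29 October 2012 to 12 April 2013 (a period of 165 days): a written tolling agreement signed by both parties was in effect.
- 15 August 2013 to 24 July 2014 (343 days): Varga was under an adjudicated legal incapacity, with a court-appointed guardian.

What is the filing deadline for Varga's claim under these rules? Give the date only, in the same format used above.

The limitation period began to run on 12 December 2010.
The untolled deadline — 3 years after 12 December 2010 — is 12 December 2013.
Because the written tolling agreement ran from 29 October 2012 to 12 April 2013, the deadline is extended by 165 days to 26 May 2014.
The period was tolled for 343 days by the plaintiff's legal incapacity (15 August 2013 to 24 July 2014), pushing the deadline to 4 May 2015.
Nothing else in the chronology tolls or restarts the period.

4 May 2015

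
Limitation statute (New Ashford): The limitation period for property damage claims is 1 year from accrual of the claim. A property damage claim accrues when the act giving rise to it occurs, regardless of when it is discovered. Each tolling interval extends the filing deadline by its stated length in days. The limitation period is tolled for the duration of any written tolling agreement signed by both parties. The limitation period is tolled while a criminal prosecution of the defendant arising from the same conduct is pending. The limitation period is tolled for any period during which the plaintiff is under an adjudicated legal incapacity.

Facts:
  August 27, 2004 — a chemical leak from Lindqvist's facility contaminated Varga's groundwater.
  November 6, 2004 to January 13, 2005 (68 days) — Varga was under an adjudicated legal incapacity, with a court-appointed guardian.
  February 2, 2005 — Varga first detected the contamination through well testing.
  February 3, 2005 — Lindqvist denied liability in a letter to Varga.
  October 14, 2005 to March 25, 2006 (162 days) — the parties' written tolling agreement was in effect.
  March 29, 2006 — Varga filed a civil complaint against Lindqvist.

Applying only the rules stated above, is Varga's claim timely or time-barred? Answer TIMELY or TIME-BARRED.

Accrual is governed by the date of the act, so the period began to run on August 27, 2004; the later discovery on February 2, 2005 is irrelevant under the stated rule.
The untolled deadline — 1 year after August 27, 2004 — is August 27, 2005.
The period was tolled for 68 days by the plaintiff's legal incapacity (November 6, 2004 to January 13, 2005), pushing the deadline to November 3, 2005.
The written tolling agreement from October 14, 2005 to March 25, 2006 tolled the period for 162 days, extending the deadline to April 14, 2006.
Nothing else in the chronology tolls or restarts the period.
Filing on March 29, 2006 beat the April 14, 2006 deadline — the action is timely.

TIMELY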